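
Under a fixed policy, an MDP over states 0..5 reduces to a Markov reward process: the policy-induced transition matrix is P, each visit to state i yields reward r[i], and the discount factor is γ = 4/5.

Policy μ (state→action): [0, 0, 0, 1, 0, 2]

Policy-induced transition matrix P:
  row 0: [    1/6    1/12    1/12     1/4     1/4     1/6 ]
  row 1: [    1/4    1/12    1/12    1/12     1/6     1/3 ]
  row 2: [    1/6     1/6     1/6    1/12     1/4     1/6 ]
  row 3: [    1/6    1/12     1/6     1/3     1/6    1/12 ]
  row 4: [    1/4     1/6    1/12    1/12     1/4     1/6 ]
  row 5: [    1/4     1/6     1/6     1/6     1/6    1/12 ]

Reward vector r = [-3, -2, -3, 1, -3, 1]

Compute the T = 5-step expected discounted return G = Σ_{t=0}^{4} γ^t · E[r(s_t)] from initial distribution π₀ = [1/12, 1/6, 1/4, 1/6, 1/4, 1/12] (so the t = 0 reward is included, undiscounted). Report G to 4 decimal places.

G = -5.5150

t=0: π = [0.0833, 0.1667, 0.2500, 0.1667, 0.2500, 0.0833], E[r] = -1.8333, γ^t·E[r] = -1.833333, running G = -1.833333
t=1: π = [0.2083, 0.1319, 0.1250, 0.1458, 0.2153, 0.1736], E[r] = -1.5903, γ^t·E[r] = -1.272222, running G = -3.105556
t=2: π = [0.2101, 0.1262, 0.1204, 0.1690, 0.2124, 0.1620], E[r] = -1.5498, γ^t·E[r] = -0.991852, running G = -4.097407
t=3: π = [0.2084, 0.1246, 0.1209, 0.1741, 0.2119, 0.1601], E[r] = -1.5386, γ^t·E[r] = -0.787778, running G = -4.885185
t=4: π = [0.2080, 0.1244, 0.1213, 0.1749, 0.2118, 0.1596], E[r] = -1.5376, γ^t·E[r] = -0.629784, running G = -5.514970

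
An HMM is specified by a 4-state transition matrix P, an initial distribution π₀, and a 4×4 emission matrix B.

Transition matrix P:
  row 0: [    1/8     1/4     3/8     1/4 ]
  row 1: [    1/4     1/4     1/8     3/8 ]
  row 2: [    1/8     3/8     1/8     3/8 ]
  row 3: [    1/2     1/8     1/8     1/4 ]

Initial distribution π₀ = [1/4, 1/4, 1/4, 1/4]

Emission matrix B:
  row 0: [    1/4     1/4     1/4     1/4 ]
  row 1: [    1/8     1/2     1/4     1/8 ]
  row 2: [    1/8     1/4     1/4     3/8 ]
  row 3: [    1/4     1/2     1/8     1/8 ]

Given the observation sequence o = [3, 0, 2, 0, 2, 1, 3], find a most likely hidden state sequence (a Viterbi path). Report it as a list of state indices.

t=0: δ = [6.250e-02, 3.125e-02, 9.375e-02, 3.125e-02]  (obs o_0=3)
t=1: δ = [3.906e-03, 4.395e-03, 2.930e-03, 8.789e-03]  ψ = [3, 2, 0, 2]  (obs o_1=0)
t=2: δ = [1.099e-03, 2.747e-04, 3.662e-04, 2.747e-04]  ψ = [3, 1, 0, 3]  (obs o_2=2)
t=3: δ = [3.433e-05, 3.433e-05, 5.150e-05, 6.866e-05]  ψ = [0, 0, 0, 0]  (obs o_3=0)
t=4: δ = [8.583e-06, 4.828e-06, 3.219e-06, 2.414e-06]  ψ = [3, 2, 0, 2]  (obs o_4=2)
t=5: δ = [3.017e-07, 1.073e-06, 8.047e-07, 1.073e-06]  ψ = [1, 0, 0, 0]  (obs o_5=1)
t=6: δ = [1.341e-07, 3.772e-08, 5.029e-08, 5.029e-08]  ψ = [3, 2, 1, 1]  (obs o_6=3)
backtrack: best end state = 0; path = [2, 3, 0, 3, 0, 3, 0]

path = [2, 3, 0, 3, 0, 3, 0]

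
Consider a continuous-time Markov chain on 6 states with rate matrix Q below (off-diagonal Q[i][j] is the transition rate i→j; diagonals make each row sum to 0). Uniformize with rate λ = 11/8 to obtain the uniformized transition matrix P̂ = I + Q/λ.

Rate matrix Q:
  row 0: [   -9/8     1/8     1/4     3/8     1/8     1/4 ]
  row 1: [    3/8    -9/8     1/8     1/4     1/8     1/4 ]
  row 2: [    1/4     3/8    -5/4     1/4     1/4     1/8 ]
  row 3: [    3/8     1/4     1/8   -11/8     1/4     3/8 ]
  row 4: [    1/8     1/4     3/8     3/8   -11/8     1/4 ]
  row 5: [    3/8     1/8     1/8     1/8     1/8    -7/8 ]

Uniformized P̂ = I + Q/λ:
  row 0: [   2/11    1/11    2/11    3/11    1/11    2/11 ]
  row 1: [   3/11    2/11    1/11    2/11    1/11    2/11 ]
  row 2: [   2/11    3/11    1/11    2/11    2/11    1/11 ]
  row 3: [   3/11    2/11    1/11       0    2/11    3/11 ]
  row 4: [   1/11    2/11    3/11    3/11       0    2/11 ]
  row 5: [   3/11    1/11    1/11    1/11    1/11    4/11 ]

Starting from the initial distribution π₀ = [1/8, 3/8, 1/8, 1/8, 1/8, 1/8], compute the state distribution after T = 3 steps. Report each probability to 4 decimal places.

π = [0.2210, 0.1532, 0.1308, 0.1621, 0.1076, 0.2253]

t=0: π = [0.1250, 0.3750, 0.1250, 0.1250, 0.1250, 0.1250]
t=1: π = [0.2273, 0.1705, 0.1250, 0.1705, 0.1023, 0.2045]
t=2: π = [0.2221, 0.1539, 0.1302, 0.1622, 0.1085, 0.2231]
t=3: π = [0.2210, 0.1532, 0.1308, 0.1621, 0.1076, 0.2253]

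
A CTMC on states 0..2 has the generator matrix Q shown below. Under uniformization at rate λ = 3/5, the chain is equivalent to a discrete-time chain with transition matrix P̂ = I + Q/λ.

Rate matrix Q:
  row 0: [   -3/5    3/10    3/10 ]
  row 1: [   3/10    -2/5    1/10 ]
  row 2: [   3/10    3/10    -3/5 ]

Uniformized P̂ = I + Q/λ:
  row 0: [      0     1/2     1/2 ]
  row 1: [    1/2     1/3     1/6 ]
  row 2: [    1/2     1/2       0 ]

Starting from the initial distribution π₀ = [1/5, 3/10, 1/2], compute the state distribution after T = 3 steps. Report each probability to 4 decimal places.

π = [0.3500, 0.4292, 0.2208]

t=0: π = [0.2000, 0.3000, 0.5000]
t=1: π = [0.4000, 0.4500, 0.1500]
t=2: π = [0.3000, 0.4250, 0.2750]
t=3: π = [0.3500, 0.4292, 0.2208]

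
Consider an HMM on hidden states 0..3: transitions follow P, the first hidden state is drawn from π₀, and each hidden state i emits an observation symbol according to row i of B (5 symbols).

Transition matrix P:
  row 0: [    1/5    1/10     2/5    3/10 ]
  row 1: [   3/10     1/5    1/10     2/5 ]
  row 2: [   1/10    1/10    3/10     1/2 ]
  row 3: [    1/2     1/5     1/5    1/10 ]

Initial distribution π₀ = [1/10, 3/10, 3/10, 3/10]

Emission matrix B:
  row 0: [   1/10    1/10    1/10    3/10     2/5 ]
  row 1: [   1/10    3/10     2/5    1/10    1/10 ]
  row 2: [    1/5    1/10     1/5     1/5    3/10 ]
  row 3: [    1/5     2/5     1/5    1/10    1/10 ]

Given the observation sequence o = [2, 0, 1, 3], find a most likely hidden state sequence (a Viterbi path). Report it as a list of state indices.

path = [2, 2, 3, 0]

t=0: δ = [1.000e-02, 1.200e-01, 6.000e-02, 6.000e-02]  (obs o_0=2)
t=1: δ = [3.600e-03, 2.400e-03, 3.600e-03, 9.600e-03]  ψ = [1, 1, 2, 1]  (obs o_1=0)
t=2: δ = [4.800e-04, 5.760e-04, 1.920e-04, 7.200e-04]  ψ = [3, 3, 3, 2]  (obs o_2=1)
t=3: δ = [1.080e-04, 1.440e-05, 3.840e-05, 2.304e-05]  ψ = [3, 3, 0, 1]  (obs o_3=3)
backtrack: best end state = 0; path = [2, 2, 3, 0]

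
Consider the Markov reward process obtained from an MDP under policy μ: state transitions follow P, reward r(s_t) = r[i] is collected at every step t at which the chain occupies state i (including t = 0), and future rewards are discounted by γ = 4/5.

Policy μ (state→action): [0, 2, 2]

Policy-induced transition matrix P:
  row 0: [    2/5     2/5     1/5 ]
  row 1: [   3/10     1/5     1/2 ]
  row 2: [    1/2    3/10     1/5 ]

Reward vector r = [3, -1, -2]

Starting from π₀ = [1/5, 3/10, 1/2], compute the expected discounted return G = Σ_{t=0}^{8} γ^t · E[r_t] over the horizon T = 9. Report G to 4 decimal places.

t=0: π = [0.2000, 0.3000, 0.5000], E[r] = -0.7000, γ^t·E[r] = -0.700000, running G = -0.700000
t=1: π = [0.4200, 0.2900, 0.2900], E[r] = 0.3900, γ^t·E[r] = 0.312000, running G = -0.388000
t=2: π = [0.4000, 0.3130, 0.2870], E[r] = 0.3130, γ^t·E[r] = 0.200320, running G = -0.187680
t=3: π = [0.3974, 0.3087, 0.2939], E[r] = 0.2957, γ^t·E[r] = 0.151398, running G = -0.036282
t=4: π = [0.3985, 0.3089, 0.2926], E[r] = 0.3015, γ^t·E[r] = 0.123482, running G = 0.087201
t=5: π = [0.3984, 0.3090, 0.2927], E[r] = 0.3008, γ^t·E[r] = 0.098578, running G = 0.185778
t=6: π = [0.3984, 0.3089, 0.2927], E[r] = 0.3008, γ^t·E[r] = 0.078850, running G = 0.264628
t=7: π = [0.3984, 0.3089, 0.2927], E[r] = 0.3008, γ^t·E[r] = 0.063086, running G = 0.327714
t=8: π = [0.3984, 0.3089, 0.2927], E[r] = 0.3008, γ^t·E[r] = 0.050468, running G = 0.378182

G = 0.3782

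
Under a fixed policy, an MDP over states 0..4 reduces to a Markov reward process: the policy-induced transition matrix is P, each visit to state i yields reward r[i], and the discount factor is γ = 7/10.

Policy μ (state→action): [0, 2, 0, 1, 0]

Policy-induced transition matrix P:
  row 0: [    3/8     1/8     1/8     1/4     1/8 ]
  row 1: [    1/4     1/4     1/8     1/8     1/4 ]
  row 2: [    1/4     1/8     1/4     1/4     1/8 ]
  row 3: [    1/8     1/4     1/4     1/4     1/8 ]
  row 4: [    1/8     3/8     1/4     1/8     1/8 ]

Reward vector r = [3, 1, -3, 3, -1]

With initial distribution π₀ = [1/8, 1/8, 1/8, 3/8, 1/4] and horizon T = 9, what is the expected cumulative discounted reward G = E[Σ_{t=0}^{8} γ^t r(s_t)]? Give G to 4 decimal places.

t=0: π = [0.1250, 0.1250, 0.1250, 0.3750, 0.2500], E[r] = 1.0000, γ^t·E[r] = 1.000000, running G = 1.000000
t=1: π = [0.1875, 0.2500, 0.2188, 0.2031, 0.1406], E[r] = 0.6250, γ^t·E[r] = 0.437500, running G = 1.437500
t=2: π = [0.2305, 0.2168, 0.1953, 0.2012, 0.1563], E[r] = 0.7695, γ^t·E[r] = 0.377070, running G = 1.814570
t=3: π = [0.2341, 0.2163, 0.1941, 0.2034, 0.1521], E[r] = 0.7944, γ^t·E[r] = 0.272491, running G = 2.087061
t=4: π = [0.2348, 0.2155, 0.1937, 0.2039, 0.1520], E[r] = 0.7987, γ^t·E[r] = 0.191769, running G = 2.278830
t=5: π = [0.2349, 0.2154, 0.1937, 0.2041, 0.1519], E[r] = 0.7991, γ^t·E[r] = 0.134308, running G = 2.413138
t=6: π = [0.2349, 0.2154, 0.1937, 0.2041, 0.1519], E[r] = 0.7992, γ^t·E[r] = 0.094020, running G = 2.507158
t=7: π = [0.2349, 0.2154, 0.1937, 0.2041, 0.1519], E[r] = 0.7992, γ^t·E[r] = 0.065814, running G = 2.572973
t=8: π = [0.2349, 0.2154, 0.1937, 0.2041, 0.1519], E[r] = 0.7992, γ^t·E[r] = 0.046070, running G = 2.619042

G = 2.6190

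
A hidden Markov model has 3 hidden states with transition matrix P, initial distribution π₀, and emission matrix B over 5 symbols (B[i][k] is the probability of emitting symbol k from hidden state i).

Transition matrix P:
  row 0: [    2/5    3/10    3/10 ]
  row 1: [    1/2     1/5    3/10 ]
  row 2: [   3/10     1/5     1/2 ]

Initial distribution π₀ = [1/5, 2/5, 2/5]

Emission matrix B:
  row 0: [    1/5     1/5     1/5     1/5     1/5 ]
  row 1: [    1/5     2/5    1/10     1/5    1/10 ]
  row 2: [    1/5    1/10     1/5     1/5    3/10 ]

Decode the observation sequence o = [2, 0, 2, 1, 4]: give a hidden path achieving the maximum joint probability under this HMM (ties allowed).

t=0: δ = [4.000e-02, 4.000e-02, 8.000e-02]  (obs o_0=2)
t=1: δ = [4.800e-03, 3.200e-03, 8.000e-03]  ψ = [2, 2, 2]  (obs o_1=0)
t=2: δ = [4.800e-04, 1.600e-04, 8.000e-04]  ψ = [2, 2, 2]  (obs o_2=2)
t=3: δ = [4.800e-05, 6.400e-05, 4.000e-05]  ψ = [2, 2, 2]  (obs o_3=1)
t=4: δ = [6.400e-06, 1.440e-06, 6.000e-06]  ψ = [1, 0, 2]  (obs o_4=4)
backtrack: best end state = 0; path = [2, 2, 2, 1, 0]

path = [2, 2, 2, 1, 0]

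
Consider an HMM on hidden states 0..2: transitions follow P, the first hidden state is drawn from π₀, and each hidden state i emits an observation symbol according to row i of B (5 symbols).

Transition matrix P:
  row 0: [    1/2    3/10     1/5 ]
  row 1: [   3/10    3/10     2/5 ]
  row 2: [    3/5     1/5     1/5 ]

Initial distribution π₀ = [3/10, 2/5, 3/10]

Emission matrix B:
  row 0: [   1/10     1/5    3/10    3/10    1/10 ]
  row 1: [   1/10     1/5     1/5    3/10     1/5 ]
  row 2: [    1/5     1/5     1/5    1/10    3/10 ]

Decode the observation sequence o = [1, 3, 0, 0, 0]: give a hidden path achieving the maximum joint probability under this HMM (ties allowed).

t=0: δ = [6.000e-02, 8.000e-02, 6.000e-02]  (obs o_0=1)
t=1: δ = [1.080e-02, 7.200e-03, 3.200e-03]  ψ = [2, 1, 1]  (obs o_1=3)
t=2: δ = [5.400e-04, 3.240e-04, 5.760e-04]  ψ = [0, 0, 1]  (obs o_2=0)
t=3: δ = [3.456e-05, 1.620e-05, 2.592e-05]  ψ = [2, 0, 1]  (obs o_3=0)
t=4: δ = [1.728e-06, 1.037e-06, 1.382e-06]  ψ = [0, 0, 0]  (obs o_4=0)
backtrack: best end state = 0; path = [1, 1, 2, 0, 0]

path = [1, 1, 2, 0, 0]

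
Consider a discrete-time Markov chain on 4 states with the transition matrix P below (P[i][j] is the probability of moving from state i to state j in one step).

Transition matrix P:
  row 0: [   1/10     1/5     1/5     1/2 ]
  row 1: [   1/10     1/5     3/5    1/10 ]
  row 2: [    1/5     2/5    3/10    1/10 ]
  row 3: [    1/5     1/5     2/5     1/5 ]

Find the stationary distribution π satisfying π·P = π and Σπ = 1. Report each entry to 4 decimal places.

Balance equations π_j = Σ_i π_i·P[i][j]:
  π_0 = 1/10·π_0 + 1/10·π_1 + 1/5·π_2 + 1/5·π_3
  π_1 = 1/5·π_0 + 1/5·π_1 + 2/5·π_2 + 1/5·π_3
  π_2 = 1/5·π_0 + 3/5·π_1 + 3/10·π_2 + 2/5·π_3
  normalize: π_0 + π_1 + π_2 + π_3 = 1
Solving the linear system gives exactly π = [13/83, 23/83, 32/83, 15/83].

π = [0.1566, 0.2771, 0.3855, 0.1807]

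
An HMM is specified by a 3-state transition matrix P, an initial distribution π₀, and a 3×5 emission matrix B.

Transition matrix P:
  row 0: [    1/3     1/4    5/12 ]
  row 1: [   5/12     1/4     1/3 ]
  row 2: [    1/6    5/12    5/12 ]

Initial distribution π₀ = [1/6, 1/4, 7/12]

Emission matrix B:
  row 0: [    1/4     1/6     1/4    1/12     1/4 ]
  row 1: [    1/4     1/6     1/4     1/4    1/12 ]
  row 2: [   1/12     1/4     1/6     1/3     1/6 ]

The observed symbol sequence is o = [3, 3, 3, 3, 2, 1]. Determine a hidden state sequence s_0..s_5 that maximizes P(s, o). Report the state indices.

path = [2, 2, 2, 2, 1, 2]

t=0: δ = [1.389e-02, 6.250e-02, 1.944e-01]  (obs o_0=3)
t=1: δ = [2.701e-03, 2.025e-02, 2.701e-02]  ψ = [2, 2, 2]  (obs o_1=3)
t=2: δ = [7.033e-04, 2.813e-03, 3.751e-03]  ψ = [1, 2, 2]  (obs o_2=3)
t=3: δ = [9.768e-05, 3.907e-04, 5.210e-04]  ψ = [1, 2, 2]  (obs o_3=3)
t=4: δ = [4.070e-05, 5.427e-05, 3.618e-05]  ψ = [1, 2, 2]  (obs o_4=2)
t=5: δ = [3.768e-06, 2.512e-06, 4.522e-06]  ψ = [1, 2, 1]  (obs o_5=1)
backtrack: best end state = 2; path = [2, 2, 2, 2, 1, 2]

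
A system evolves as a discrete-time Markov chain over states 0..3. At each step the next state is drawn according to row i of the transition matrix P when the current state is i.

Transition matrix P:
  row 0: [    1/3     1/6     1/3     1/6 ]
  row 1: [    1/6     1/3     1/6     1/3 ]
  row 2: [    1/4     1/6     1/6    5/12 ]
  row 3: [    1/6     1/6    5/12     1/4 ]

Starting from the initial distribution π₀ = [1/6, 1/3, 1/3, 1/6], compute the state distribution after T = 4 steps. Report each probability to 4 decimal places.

π = [0.2276, 0.2001, 0.2785, 0.2938]

t=0: π = [0.1667, 0.3333, 0.3333, 0.1667]
t=1: π = [0.2222, 0.2222, 0.2361, 0.3194]
t=2: π = [0.2234, 0.2037, 0.2836, 0.2894]
t=3: π = [0.2275, 0.2006, 0.2762, 0.2956]
t=4: π = [0.2276, 0.2001, 0.2785, 0.2938]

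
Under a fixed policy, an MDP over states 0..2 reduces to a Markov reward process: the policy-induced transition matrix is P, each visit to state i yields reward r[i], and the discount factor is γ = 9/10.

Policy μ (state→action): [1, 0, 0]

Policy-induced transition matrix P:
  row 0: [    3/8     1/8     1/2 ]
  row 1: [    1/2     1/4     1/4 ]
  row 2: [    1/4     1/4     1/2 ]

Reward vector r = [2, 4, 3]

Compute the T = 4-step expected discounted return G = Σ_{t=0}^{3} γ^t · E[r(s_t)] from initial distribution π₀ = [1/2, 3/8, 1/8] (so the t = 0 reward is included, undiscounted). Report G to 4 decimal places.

G = 9.7752

t=0: π = [0.5000, 0.3750, 0.1250], E[r] = 2.8750, γ^t·E[r] = 2.875000, running G = 2.875000
t=1: π = [0.4063, 0.1875, 0.4063], E[r] = 2.7813, γ^t·E[r] = 2.503125, running G = 5.378125
t=2: π = [0.3477, 0.1992, 0.4531], E[r] = 2.8516, γ^t·E[r] = 2.309766, running G = 7.687891
t=3: π = [0.3433, 0.2065, 0.4502], E[r] = 2.8633, γ^t·E[r] = 2.087332, running G = 9.775223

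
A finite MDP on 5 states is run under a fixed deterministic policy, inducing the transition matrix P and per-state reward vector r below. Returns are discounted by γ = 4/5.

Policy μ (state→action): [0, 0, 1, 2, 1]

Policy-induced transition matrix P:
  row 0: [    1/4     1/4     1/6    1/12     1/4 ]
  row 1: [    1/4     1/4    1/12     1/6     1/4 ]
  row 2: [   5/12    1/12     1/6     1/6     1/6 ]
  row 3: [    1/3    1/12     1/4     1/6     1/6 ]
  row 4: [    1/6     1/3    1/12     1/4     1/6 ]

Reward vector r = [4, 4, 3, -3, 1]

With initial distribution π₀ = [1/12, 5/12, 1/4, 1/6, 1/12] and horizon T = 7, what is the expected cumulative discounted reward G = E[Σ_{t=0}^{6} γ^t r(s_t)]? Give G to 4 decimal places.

G = 8.5233

t=0: π = [0.0833, 0.4167, 0.2500, 0.1667, 0.0833], E[r] = 2.3333, γ^t·E[r] = 2.333333, running G = 2.333333
t=1: π = [0.2986, 0.1875, 0.1389, 0.1667, 0.2083], E[r] = 2.0694, γ^t·E[r] = 1.655556, running G = 3.988889
t=2: π = [0.2697, 0.2164, 0.1476, 0.1591, 0.2072], E[r] = 2.1169, γ^t·E[r] = 1.354815, running G = 5.343704
t=3: π = [0.2706, 0.2161, 0.1446, 0.1615, 0.2072], E[r] = 2.1036, γ^t·E[r] = 1.077062, running G = 6.420765
t=4: π = [0.2703, 0.2163, 0.1448, 0.1614, 0.2072], E[r] = 2.1038, γ^t·E[r] = 0.861715, running G = 7.282481
t=5: π = [0.2703, 0.2162, 0.1448, 0.1614, 0.2072], E[r] = 2.1037, γ^t·E[r] = 0.689328, running G = 7.971808
t=6: π = [0.2703, 0.2162, 0.1448, 0.1614, 0.2072], E[r] = 2.1037, γ^t·E[r] = 0.551467, running G = 8.523275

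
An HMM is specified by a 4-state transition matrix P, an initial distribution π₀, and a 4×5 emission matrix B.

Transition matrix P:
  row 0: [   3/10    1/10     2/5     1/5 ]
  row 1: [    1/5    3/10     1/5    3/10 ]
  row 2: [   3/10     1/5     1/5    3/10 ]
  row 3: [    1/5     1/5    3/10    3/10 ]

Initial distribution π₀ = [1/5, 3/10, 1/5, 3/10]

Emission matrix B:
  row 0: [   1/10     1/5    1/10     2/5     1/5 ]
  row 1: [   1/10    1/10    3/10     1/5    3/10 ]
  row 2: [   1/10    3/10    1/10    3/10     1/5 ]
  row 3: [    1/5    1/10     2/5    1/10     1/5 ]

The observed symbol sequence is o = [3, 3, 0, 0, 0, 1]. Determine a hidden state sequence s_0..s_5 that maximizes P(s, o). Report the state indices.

path = [0, 2, 3, 3, 3, 2]

t=0: δ = [8.000e-02, 6.000e-02, 6.000e-02, 3.000e-02]  (obs o_0=3)
t=1: δ = [9.600e-03, 3.600e-03, 9.600e-03, 1.800e-03]  ψ = [0, 1, 0, 1]  (obs o_1=3)
t=2: δ = [2.880e-04, 1.920e-04, 3.840e-04, 5.760e-04]  ψ = [0, 2, 0, 2]  (obs o_2=0)
t=3: δ = [1.152e-05, 1.152e-05, 1.728e-05, 3.456e-05]  ψ = [2, 3, 3, 3]  (obs o_3=0)
t=4: δ = [6.912e-07, 6.912e-07, 1.037e-06, 2.074e-06]  ψ = [3, 3, 3, 3]  (obs o_4=0)
t=5: δ = [8.294e-08, 4.147e-08, 1.866e-07, 6.221e-08]  ψ = [3, 3, 3, 3]  (obs o_5=1)
backtrack: best end state = 2; path = [0, 2, 3, 3, 3, 2]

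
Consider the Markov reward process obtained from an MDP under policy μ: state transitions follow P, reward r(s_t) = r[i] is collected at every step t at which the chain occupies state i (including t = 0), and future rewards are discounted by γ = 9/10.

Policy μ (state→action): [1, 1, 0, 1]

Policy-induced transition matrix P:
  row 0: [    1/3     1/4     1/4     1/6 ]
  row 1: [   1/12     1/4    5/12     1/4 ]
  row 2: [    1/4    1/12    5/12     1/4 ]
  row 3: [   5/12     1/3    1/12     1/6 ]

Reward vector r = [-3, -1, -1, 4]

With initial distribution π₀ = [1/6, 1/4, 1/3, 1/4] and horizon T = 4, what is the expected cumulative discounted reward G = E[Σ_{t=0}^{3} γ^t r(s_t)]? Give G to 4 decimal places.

G = -1.2495

t=0: π = [0.1667, 0.2500, 0.3333, 0.2500], E[r] = -0.0833, γ^t·E[r] = -0.083333, running G = -0.083333
t=1: π = [0.2639, 0.2153, 0.3056, 0.2153], E[r] = -0.4514, γ^t·E[r] = -0.406250, running G = -0.489583
t=2: π = [0.2720, 0.2170, 0.3009, 0.2101], E[r] = -0.4936, γ^t·E[r] = -0.399844, running G = -0.889427
t=3: π = [0.2715, 0.2174, 0.3013, 0.2098], E[r] = -0.4939, γ^t·E[r] = -0.360035, running G = -1.249462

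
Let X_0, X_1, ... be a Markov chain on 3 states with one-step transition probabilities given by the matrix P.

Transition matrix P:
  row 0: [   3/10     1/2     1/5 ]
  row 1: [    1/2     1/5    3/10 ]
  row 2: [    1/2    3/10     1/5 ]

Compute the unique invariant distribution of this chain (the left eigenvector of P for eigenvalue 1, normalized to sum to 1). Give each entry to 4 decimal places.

Balance equations π_j = Σ_i π_i·P[i][j]:
  π_0 = 3/10·π_0 + 1/2·π_1 + 1/2·π_2
  π_1 = 1/2·π_0 + 1/5·π_1 + 3/10·π_2
  normalize: π_0 + π_1 + π_2 = 1
Solving the linear system gives exactly π = [5/12, 23/66, 31/132].

π = [0.4167, 0.3485, 0.2348]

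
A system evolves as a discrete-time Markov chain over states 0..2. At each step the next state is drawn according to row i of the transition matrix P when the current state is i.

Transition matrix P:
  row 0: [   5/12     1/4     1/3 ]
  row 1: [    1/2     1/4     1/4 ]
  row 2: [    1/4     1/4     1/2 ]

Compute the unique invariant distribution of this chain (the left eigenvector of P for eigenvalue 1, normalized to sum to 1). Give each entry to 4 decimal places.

π = [0.3750, 0.2500, 0.3750]

Balance equations π_j = Σ_i π_i·P[i][j]:
  π_0 = 5/12·π_0 + 1/2·π_1 + 1/4·π_2
  π_1 = 1/4·π_0 + 1/4·π_1 + 1/4·π_2
  normalize: π_0 + π_1 + π_2 = 1
Solving the linear system gives exactly π = [3/8, 1/4, 3/8].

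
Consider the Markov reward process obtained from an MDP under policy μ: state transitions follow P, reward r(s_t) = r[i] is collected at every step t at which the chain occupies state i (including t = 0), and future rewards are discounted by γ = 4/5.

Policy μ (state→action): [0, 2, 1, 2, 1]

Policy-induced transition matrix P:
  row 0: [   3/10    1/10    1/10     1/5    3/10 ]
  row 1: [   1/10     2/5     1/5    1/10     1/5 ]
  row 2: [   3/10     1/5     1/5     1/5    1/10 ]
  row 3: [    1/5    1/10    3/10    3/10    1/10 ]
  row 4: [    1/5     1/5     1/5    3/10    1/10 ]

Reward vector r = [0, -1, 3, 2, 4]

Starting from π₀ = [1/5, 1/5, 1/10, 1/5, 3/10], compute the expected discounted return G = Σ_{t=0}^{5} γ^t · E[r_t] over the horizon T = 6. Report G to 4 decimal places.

G = 5.7277

t=0: π = [0.2000, 0.2000, 0.1000, 0.2000, 0.3000], E[r] = 1.7000, γ^t·E[r] = 1.700000, running G = 1.700000
t=1: π = [0.2100, 0.2000, 0.2000, 0.2300, 0.1600], E[r] = 1.5000, γ^t·E[r] = 1.200000, running G = 2.900000
t=2: π = [0.2210, 0.1960, 0.2020, 0.2190, 0.1620], E[r] = 1.4960, γ^t·E[r] = 0.957440, running G = 3.857440
t=3: π = [0.2227, 0.1952, 0.1998, 0.2185, 0.1638], E[r] = 1.4964, γ^t·E[r] = 0.766157, running G = 4.623597
t=4: π = [0.2227, 0.1949, 0.1996, 0.2187, 0.1641], E[r] = 1.4975, γ^t·E[r] = 0.613368, running G = 5.236965
t=5: π = [0.2227, 0.1948, 0.1996, 0.2188, 0.1640], E[r] = 1.4977, γ^t·E[r] = 0.490758, running G = 5.727723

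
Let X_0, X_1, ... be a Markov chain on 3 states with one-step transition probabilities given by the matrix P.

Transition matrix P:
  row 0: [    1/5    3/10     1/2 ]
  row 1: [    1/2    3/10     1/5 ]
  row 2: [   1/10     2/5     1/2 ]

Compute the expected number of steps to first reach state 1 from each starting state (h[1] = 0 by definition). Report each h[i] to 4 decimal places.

First-step conditioning: h[1] = 0; for i ≠ 1, h[i] = 1 + Σ_k P[i][k]·h[k].
  h[0] = 1 + 1/5·h[0] + 1/2·h[2]
  h[2] = 1 + 1/10·h[0] + 1/2·h[2]
Solving the 2×2 linear system over states ≠ 1 gives exactly h = [20/7, 0, 18/7] (h[1] = 0 is the target).

h = [2.8571, 0.0000, 2.5714]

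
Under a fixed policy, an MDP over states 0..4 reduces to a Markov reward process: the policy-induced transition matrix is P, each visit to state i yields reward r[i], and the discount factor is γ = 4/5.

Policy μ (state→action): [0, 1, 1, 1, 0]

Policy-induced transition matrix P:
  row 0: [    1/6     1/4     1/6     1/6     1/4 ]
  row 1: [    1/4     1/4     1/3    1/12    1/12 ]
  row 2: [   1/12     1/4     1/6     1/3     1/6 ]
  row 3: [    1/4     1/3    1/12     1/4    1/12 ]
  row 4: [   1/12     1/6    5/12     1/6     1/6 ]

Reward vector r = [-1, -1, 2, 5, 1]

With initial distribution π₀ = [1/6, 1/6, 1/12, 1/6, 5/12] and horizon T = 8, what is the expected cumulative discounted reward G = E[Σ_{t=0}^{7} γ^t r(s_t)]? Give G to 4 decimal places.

G = 4.8853

t=0: π = [0.1667, 0.1667, 0.0833, 0.1667, 0.4167], E[r] = 1.0833, γ^t·E[r] = 1.083333, running G = 1.083333
t=1: π = [0.1528, 0.2292, 0.2847, 0.1806, 0.1528], E[r] = 1.2431, γ^t·E[r] = 0.994444, running G = 2.077778
t=2: π = [0.1644, 0.2523, 0.2280, 0.2101, 0.1453], E[r] = 1.2350, γ^t·E[r] = 0.790370, running G = 2.868148
t=3: π = [0.1741, 0.2554, 0.2275, 0.2011, 0.1418], E[r] = 1.1731, γ^t·E[r] = 0.600642, running G = 3.468790
t=4: π = [0.1739, 0.2549, 0.2279, 0.2001, 0.1431], E[r] = 1.1704, γ^t·E[r] = 0.479414, running G = 3.948204
t=5: π = [0.1737, 0.2547, 0.2283, 0.2001, 0.1432], E[r] = 1.1718, γ^t·E[r] = 0.383969, running G = 4.332173
t=6: π = [0.1736, 0.2547, 0.2283, 0.2002, 0.1432], E[r] = 1.1722, γ^t·E[r] = 0.307283, running G = 4.639456
t=7: π = [0.1736, 0.2547, 0.2283, 0.2002, 0.1432], E[r] = 1.1722, γ^t·E[r] = 0.245824, running G = 4.885280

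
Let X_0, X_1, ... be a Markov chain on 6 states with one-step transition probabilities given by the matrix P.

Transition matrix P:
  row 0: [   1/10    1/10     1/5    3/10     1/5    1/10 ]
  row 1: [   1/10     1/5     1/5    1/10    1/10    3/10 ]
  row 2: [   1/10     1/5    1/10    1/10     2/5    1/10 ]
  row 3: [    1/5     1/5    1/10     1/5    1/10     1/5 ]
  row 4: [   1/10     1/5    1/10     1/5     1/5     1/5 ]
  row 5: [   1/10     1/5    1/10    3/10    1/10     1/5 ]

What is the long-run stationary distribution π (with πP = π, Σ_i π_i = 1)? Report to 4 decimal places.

Balance equations π_j = Σ_i π_i·P[i][j]:
  π_0 = 1/10·π_0 + 1/10·π_1 + 1/10·π_2 + 1/5·π_3 + 1/10·π_4 + 1/10·π_5
  π_1 = 1/10·π_0 + 1/5·π_1 + 1/5·π_2 + 1/5·π_3 + 1/5·π_4 + 1/5·π_5
  π_2 = 1/5·π_0 + 1/5·π_1 + 1/10·π_2 + 1/10·π_3 + 1/10·π_4 + 1/10·π_5
  π_3 = 3/10·π_0 + 1/10·π_1 + 1/10·π_2 + 1/5·π_3 + 1/5·π_4 + 3/10·π_5
  π_4 = 1/5·π_0 + 1/10·π_1 + 2/5·π_2 + 1/10·π_3 + 1/5·π_4 + 1/10·π_5
  normalize: π_0 + π_1 + π_2 + π_3 + π_4 + π_5 = 1
Solving the linear system gives exactly π = [11888/99109, 18633/99109, 12963/99109, 19771/99109, 16654/99109, 19200/99109].

π = [0.1199, 0.1880, 0.1308, 0.1995, 0.1680, 0.1937]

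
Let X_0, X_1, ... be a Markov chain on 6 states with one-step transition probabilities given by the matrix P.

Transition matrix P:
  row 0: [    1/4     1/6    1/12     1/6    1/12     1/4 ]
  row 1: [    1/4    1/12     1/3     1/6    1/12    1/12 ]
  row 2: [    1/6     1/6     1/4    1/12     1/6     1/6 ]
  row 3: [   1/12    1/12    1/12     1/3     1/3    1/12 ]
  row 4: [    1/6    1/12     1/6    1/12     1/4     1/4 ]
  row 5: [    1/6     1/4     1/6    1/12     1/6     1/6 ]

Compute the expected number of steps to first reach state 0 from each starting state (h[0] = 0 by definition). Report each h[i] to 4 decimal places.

First-step conditioning: h[0] = 0; for i ≠ 0, h[i] = 1 + Σ_k P[i][k]·h[k].
  h[1] = 1 + 1/12·h[1] + 1/3·h[2] + 1/6·h[3] + 1/12·h[4] + 1/12·h[5]
  h[2] = 1 + 1/6·h[1] + 1/4·h[2] + 1/12·h[3] + 1/6·h[4] + 1/6·h[5]
  h[3] = 1 + 1/12·h[1] + 1/12·h[2] + 1/3·h[3] + 1/3·h[4] + 1/12·h[5]
  h[4] = 1 + 1/12·h[1] + 1/6·h[2] + 1/12·h[3] + 1/4·h[4] + 1/4·h[5]
  h[5] = 1 + 1/4·h[1] + 1/6·h[2] + 1/12·h[3] + 1/6·h[4] + 1/6·h[5]
Solving the 5×5 linear system over states ≠ 0 gives exactly h = [0, 5292/953, 5676/953, 6360/953, 5708/953, 5644/953] (h[0] = 0 is the target).

h = [0.0000, 5.5530, 5.9559, 6.6737, 5.9895, 5.9224]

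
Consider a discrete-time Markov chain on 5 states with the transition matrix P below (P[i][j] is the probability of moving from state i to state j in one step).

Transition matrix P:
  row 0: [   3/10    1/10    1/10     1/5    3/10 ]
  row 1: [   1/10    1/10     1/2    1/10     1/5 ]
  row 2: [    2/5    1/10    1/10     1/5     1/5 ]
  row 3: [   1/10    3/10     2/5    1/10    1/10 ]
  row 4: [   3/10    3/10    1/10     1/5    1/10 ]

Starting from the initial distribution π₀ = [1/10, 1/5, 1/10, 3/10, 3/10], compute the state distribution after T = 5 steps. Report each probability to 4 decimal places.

π = [0.2543, 0.1713, 0.2185, 0.1662, 0.1897]

t=0: π = [0.1000, 0.2000, 0.1000, 0.3000, 0.3000]
t=1: π = [0.2100, 0.2200, 0.2700, 0.1500, 0.1500]
t=2: π = [0.2530, 0.1600, 0.2330, 0.1630, 0.1910]
t=3: π = [0.2587, 0.1708, 0.2129, 0.1677, 0.1899]
t=4: π = [0.2536, 0.1715, 0.2186, 0.1662, 0.1901]
t=5: π = [0.2543, 0.1713, 0.2185, 0.1662, 0.1897]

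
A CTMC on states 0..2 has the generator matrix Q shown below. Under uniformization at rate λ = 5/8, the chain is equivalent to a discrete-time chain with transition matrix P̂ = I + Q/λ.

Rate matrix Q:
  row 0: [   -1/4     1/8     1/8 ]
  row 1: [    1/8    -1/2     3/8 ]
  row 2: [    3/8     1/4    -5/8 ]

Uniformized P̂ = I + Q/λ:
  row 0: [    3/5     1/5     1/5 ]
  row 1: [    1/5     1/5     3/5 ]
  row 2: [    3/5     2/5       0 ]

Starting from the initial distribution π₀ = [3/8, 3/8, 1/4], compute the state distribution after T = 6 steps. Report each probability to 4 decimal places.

t=0: π = [0.3750, 0.3750, 0.2500]
t=1: π = [0.4500, 0.2500, 0.3000]
t=2: π = [0.5000, 0.2600, 0.2400]
t=3: π = [0.4960, 0.2480, 0.2560]
t=4: π = [0.5008, 0.2512, 0.2480]
t=5: π = [0.4995, 0.2496, 0.2509]
t=6: π = [0.5002, 0.2502, 0.2497]

π = [0.5002, 0.2502, 0.2497]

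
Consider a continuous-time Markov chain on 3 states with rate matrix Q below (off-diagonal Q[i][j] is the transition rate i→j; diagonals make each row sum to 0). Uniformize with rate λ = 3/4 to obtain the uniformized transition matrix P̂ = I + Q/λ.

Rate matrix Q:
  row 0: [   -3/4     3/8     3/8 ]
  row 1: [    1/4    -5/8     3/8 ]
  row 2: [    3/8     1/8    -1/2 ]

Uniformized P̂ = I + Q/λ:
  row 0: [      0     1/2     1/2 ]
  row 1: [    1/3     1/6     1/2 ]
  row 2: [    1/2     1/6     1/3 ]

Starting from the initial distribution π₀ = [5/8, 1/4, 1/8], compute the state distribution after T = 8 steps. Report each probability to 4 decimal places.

t=0: π = [0.6250, 0.2500, 0.1250]
t=1: π = [0.1458, 0.3750, 0.4792]
t=2: π = [0.3646, 0.2153, 0.4201]
t=3: π = [0.2818, 0.2882, 0.4300]
t=4: π = [0.3111, 0.2606, 0.4283]
t=5: π = [0.3010, 0.2704, 0.4286]
t=6: π = [0.3044, 0.2670, 0.4286]
t=7: π = [0.3033, 0.2681, 0.4286]
t=8: π = [0.3037, 0.2678, 0.4286]

π = [0.3037, 0.2678, 0.4286]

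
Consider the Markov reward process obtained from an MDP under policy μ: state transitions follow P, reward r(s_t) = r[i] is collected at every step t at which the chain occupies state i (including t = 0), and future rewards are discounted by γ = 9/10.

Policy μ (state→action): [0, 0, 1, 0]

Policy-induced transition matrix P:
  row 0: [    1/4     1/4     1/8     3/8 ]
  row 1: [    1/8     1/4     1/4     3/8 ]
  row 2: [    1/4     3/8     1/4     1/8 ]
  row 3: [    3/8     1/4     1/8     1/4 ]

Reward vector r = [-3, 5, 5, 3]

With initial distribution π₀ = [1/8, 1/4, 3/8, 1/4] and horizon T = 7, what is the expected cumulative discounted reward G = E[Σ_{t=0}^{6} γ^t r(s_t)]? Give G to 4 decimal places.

G = 13.7508

t=0: π = [0.1250, 0.2500, 0.3750, 0.2500], E[r] = 3.5000, γ^t·E[r] = 3.500000, running G = 3.500000
t=1: π = [0.2500, 0.2969, 0.2031, 0.2500], E[r] = 2.5000, γ^t·E[r] = 2.250000, running G = 5.750000
t=2: π = [0.2441, 0.2754, 0.1875, 0.2930], E[r] = 2.4609, γ^t·E[r] = 1.993359, running G = 7.743359
t=3: π = [0.2522, 0.2734, 0.1829, 0.2915], E[r] = 2.3994, γ^t·E[r] = 1.749173, running G = 9.492532
t=4: π = [0.2523, 0.2729, 0.1820, 0.2928], E[r] = 2.3962, γ^t·E[r] = 1.572173, running G = 11.064705
t=5: π = [0.2525, 0.2728, 0.1819, 0.2929], E[r] = 2.3942, γ^t·E[r] = 1.413776, running G = 12.478481
t=6: π = [0.2525, 0.2727, 0.1818, 0.2929], E[r] = 2.3940, γ^t·E[r] = 1.272281, running G = 13.750762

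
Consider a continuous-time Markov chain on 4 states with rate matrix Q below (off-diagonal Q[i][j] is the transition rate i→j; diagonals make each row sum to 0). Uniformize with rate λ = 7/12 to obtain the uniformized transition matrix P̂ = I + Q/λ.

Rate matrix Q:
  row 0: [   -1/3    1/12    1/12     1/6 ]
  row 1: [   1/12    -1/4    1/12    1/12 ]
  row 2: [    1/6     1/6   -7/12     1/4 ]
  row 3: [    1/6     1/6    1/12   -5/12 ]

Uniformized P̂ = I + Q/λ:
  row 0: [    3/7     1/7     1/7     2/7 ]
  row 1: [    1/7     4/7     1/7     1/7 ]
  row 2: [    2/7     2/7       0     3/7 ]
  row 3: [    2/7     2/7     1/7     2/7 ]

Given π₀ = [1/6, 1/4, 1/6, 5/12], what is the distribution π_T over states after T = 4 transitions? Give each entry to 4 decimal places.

π = [0.2761, 0.3444, 0.1250, 0.2544]

t=0: π = [0.1667, 0.2500, 0.1667, 0.4167]
t=1: π = [0.2738, 0.3333, 0.1190, 0.2738]
t=2: π = [0.2772, 0.3418, 0.1259, 0.2551]
t=3: π = [0.2765, 0.3438, 0.1249, 0.2549]
t=4: π = [0.2761, 0.3444, 0.1250, 0.2544]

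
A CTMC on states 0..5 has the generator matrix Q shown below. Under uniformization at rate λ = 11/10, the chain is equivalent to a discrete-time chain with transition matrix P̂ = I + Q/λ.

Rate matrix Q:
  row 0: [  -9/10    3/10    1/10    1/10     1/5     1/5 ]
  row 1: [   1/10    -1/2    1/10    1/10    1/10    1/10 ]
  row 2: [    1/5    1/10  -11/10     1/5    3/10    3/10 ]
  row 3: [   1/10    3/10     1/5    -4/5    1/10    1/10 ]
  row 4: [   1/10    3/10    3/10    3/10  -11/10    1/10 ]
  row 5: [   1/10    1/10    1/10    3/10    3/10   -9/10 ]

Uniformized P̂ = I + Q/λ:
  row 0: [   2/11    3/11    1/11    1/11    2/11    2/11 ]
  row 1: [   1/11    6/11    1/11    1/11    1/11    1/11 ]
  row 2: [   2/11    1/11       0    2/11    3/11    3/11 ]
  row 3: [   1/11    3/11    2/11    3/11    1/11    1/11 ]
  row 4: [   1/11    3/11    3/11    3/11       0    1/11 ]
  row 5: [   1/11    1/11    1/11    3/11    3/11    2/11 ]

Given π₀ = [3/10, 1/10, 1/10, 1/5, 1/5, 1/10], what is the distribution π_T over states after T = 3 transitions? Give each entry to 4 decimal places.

t=0: π = [0.3000, 0.1000, 0.1000, 0.2000, 0.2000, 0.1000]
t=1: π = [0.1273, 0.2636, 0.1364, 0.1909, 0.1364, 0.1455]
t=2: π = [0.1149, 0.2934, 0.1207, 0.1893, 0.1413, 0.1405]
t=3: π = [0.1123, 0.3053, 0.1228, 0.1875, 0.1360, 0.1361]

π = [0.1123, 0.3053, 0.1228, 0.1875, 0.1360, 0.1361]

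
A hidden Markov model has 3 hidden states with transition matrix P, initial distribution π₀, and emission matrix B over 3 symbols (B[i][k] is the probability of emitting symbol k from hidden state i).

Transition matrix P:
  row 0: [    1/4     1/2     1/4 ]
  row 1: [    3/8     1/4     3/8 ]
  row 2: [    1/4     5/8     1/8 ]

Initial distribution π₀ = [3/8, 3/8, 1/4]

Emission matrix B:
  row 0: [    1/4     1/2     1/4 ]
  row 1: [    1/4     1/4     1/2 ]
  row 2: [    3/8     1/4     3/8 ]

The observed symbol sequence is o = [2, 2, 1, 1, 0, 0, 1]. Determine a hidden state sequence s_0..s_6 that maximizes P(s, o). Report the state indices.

path = [2, 1, 0, 1, 2, 1, 0]

t=0: δ = [9.375e-02, 1.875e-01, 9.375e-02]  (obs o_0=2)
t=1: δ = [1.758e-02, 2.930e-02, 2.637e-02]  ψ = [1, 2, 1]  (obs o_1=2)
t=2: δ = [5.493e-03, 4.120e-03, 2.747e-03]  ψ = [1, 2, 1]  (obs o_2=1)
t=3: δ = [7.725e-04, 6.866e-04, 3.862e-04]  ψ = [1, 0, 1]  (obs o_3=1)
t=4: δ = [6.437e-05, 9.656e-05, 9.656e-05]  ψ = [1, 0, 1]  (obs o_4=0)
t=5: δ = [9.052e-06, 1.509e-05, 1.358e-05]  ψ = [1, 2, 1]  (obs o_5=0)
t=6: δ = [2.829e-06, 2.122e-06, 1.414e-06]  ψ = [1, 2, 1]  (obs o_6=1)
backtrack: best end state = 0; path = [2, 1, 0, 1, 2, 1, 0]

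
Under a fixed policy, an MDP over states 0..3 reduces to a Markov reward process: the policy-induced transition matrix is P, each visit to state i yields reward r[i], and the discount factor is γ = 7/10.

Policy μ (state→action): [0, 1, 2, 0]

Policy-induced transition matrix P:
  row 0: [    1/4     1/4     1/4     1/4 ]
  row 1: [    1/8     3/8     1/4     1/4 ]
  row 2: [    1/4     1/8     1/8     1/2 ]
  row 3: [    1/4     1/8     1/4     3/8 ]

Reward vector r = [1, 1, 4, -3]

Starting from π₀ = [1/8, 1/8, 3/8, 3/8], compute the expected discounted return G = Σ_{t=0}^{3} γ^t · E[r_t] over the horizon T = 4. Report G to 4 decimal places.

t=0: π = [0.1250, 0.1250, 0.3750, 0.3750], E[r] = 0.6250, γ^t·E[r] = 0.625000, running G = 0.625000
t=1: π = [0.2344, 0.1719, 0.2031, 0.3906], E[r] = 0.0469, γ^t·E[r] = 0.032813, running G = 0.657813
t=2: π = [0.2285, 0.1973, 0.2246, 0.3496], E[r] = 0.2754, γ^t·E[r] = 0.134941, running G = 0.792754
t=3: π = [0.2253, 0.2029, 0.2219, 0.3499], E[r] = 0.2664, γ^t·E[r] = 0.091361, running G = 0.884115

G = 0.8841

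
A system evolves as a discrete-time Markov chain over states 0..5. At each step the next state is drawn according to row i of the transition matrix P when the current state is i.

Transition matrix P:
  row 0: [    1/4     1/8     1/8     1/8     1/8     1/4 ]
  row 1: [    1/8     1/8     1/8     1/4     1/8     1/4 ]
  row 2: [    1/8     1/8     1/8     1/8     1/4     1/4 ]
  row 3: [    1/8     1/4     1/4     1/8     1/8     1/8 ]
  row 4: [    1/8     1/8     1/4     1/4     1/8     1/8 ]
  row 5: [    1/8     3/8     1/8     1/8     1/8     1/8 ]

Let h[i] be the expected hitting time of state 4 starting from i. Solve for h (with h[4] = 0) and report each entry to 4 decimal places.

First-step conditioning: h[4] = 0; for i ≠ 4, h[i] = 1 + Σ_k P[i][k]·h[k].
  h[0] = 1 + 1/4·h[0] + 1/8·h[1] + 1/8·h[2] + 1/8·h[3] + 1/4·h[5]
  h[1] = 1 + 1/8·h[0] + 1/8·h[1] + 1/8·h[2] + 1/4·h[3] + 1/4·h[5]
  h[2] = 1 + 1/8·h[0] + 1/8·h[1] + 1/8·h[2] + 1/8·h[3] + 1/4·h[5]
  h[3] = 1 + 1/8·h[0] + 1/4·h[1] + 1/4·h[2] + 1/8·h[3] + 1/8·h[5]
  h[5] = 1 + 1/8·h[0] + 3/8·h[1] + 1/8·h[2] + 1/8·h[3] + 1/8·h[5]
Solving the 5×5 linear system over states ≠ 4 gives exactly h = [18208/2603, 18172/2603, 15932/2603, 17920/2603, 0, 18200/2603] (h[4] = 0 is the target).

h = [6.9950, 6.9812, 6.1206, 6.8844, 0.0000, 6.9919]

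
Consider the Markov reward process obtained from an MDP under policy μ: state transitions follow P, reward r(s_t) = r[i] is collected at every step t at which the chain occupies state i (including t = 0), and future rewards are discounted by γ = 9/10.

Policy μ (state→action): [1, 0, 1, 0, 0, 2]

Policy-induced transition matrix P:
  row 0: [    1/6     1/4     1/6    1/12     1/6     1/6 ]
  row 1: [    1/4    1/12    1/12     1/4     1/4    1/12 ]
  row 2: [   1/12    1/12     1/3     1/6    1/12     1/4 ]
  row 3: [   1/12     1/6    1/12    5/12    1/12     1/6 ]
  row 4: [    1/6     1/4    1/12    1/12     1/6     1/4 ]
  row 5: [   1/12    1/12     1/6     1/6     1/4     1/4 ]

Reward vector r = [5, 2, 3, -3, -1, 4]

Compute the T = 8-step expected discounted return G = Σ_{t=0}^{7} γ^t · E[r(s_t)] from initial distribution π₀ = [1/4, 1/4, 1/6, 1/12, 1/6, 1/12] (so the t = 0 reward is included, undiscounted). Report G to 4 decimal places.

t=0: π = [0.2500, 0.2500, 0.1667, 0.0833, 0.1667, 0.0833], E[r] = 2.1667, γ^t·E[r] = 2.166667, running G = 2.166667
t=1: π = [0.1597, 0.1597, 0.1528, 0.1736, 0.1736, 0.1806], E[r] = 1.6042, γ^t·E[r] = 1.443750, running G = 3.610417
t=2: π = [0.1377, 0.1534, 0.1499, 0.1956, 0.1678, 0.1956], E[r] = 1.4728, γ^t·E[r] = 1.192969, running G = 4.803385
t=3: π = [0.1344, 0.1506, 0.1486, 0.2029, 0.1670, 0.1967], E[r] = 1.4297, γ^t·E[r] = 1.042242, running G = 5.845628
t=4: π = [0.1335, 0.1505, 0.1481, 0.2048, 0.1663, 0.1968], E[r] = 1.4192, γ^t·E[r] = 0.931147, running G = 6.776774
t=5: π = [0.1334, 0.1504, 0.1479, 0.2054, 0.1662, 0.1967], E[r] = 1.4158, γ^t·E[r] = 0.836022, running G = 7.612796
t=6: π = [0.1334, 0.1504, 0.1478, 0.2056, 0.1662, 0.1967], E[r] = 1.4149, γ^t·E[r] = 0.751944, running G = 8.364740
t=7: π = [0.1334, 0.1504, 0.1478, 0.2056, 0.1661, 0.1967], E[r] = 1.4146, γ^t·E[r] = 0.676618, running G = 9.041358

G = 9.0414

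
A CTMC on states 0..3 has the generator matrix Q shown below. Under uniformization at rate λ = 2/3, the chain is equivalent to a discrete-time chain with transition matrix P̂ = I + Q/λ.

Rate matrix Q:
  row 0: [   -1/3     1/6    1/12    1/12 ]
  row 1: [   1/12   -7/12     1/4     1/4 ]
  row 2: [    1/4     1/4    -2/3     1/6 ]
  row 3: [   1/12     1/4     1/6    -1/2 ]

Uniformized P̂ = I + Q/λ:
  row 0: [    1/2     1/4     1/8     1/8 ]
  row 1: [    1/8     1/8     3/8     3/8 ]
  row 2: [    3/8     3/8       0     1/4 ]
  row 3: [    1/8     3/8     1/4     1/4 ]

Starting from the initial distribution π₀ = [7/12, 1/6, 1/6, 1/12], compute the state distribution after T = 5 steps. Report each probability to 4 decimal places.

π = [0.2806, 0.2719, 0.1989, 0.2486]

t=0: π = [0.5833, 0.1667, 0.1667, 0.0833]
t=1: π = [0.3854, 0.2604, 0.1563, 0.1979]
t=2: π = [0.3086, 0.2617, 0.1953, 0.2344]
t=3: π = [0.2896, 0.2710, 0.1953, 0.2441]
t=4: π = [0.2824, 0.2711, 0.1989, 0.2477]
t=5: π = [0.2806, 0.2719, 0.1989, 0.2486]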